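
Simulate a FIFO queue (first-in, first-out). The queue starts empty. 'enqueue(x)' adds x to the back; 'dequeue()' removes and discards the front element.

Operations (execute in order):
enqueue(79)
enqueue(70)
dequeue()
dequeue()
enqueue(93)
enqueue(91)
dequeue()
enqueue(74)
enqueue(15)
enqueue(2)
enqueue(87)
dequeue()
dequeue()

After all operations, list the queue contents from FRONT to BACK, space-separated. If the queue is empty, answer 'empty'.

enqueue(79): [79]
enqueue(70): [79, 70]
dequeue(): [70]
dequeue(): []
enqueue(93): [93]
enqueue(91): [93, 91]
dequeue(): [91]
enqueue(74): [91, 74]
enqueue(15): [91, 74, 15]
enqueue(2): [91, 74, 15, 2]
enqueue(87): [91, 74, 15, 2, 87]
dequeue(): [74, 15, 2, 87]
dequeue(): [15, 2, 87]

Answer: 15 2 87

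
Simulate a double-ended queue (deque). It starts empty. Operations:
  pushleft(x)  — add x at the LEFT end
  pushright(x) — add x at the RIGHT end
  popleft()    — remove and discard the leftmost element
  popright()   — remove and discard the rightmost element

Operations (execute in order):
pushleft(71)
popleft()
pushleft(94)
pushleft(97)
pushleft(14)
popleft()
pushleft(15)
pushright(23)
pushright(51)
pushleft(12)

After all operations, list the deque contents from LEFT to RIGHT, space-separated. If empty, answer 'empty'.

pushleft(71): [71]
popleft(): []
pushleft(94): [94]
pushleft(97): [97, 94]
pushleft(14): [14, 97, 94]
popleft(): [97, 94]
pushleft(15): [15, 97, 94]
pushright(23): [15, 97, 94, 23]
pushright(51): [15, 97, 94, 23, 51]
pushleft(12): [12, 15, 97, 94, 23, 51]

Answer: 12 15 97 94 23 51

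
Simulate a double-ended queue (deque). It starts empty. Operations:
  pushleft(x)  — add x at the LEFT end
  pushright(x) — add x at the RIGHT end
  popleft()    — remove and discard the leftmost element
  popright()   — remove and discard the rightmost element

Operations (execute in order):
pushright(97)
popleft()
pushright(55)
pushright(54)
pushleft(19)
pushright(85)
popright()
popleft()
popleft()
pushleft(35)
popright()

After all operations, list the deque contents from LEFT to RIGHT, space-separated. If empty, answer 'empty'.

pushright(97): [97]
popleft(): []
pushright(55): [55]
pushright(54): [55, 54]
pushleft(19): [19, 55, 54]
pushright(85): [19, 55, 54, 85]
popright(): [19, 55, 54]
popleft(): [55, 54]
popleft(): [54]
pushleft(35): [35, 54]
popright(): [35]

Answer: 35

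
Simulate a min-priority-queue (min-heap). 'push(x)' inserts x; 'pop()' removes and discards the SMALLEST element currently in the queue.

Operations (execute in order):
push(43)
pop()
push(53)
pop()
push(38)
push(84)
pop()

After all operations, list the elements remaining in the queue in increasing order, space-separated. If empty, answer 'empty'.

push(43): heap contents = [43]
pop() → 43: heap contents = []
push(53): heap contents = [53]
pop() → 53: heap contents = []
push(38): heap contents = [38]
push(84): heap contents = [38, 84]
pop() → 38: heap contents = [84]

Answer: 84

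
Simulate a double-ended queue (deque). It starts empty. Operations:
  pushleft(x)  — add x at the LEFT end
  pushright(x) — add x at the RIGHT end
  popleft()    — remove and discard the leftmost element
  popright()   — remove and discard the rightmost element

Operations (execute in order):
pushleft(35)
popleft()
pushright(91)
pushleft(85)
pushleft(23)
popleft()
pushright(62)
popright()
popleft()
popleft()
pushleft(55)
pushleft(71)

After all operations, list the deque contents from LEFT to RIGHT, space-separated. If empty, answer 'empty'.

pushleft(35): [35]
popleft(): []
pushright(91): [91]
pushleft(85): [85, 91]
pushleft(23): [23, 85, 91]
popleft(): [85, 91]
pushright(62): [85, 91, 62]
popright(): [85, 91]
popleft(): [91]
popleft(): []
pushleft(55): [55]
pushleft(71): [71, 55]

Answer: 71 55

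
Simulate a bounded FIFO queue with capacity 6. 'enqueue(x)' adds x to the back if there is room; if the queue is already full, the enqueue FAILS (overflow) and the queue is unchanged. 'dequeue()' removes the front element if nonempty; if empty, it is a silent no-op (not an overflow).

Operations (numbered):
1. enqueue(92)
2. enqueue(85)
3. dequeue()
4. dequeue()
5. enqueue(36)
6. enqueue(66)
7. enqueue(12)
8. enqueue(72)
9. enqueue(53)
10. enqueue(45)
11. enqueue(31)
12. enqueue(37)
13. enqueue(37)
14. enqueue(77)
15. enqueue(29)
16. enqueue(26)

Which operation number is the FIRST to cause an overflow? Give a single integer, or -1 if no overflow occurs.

Answer: 11

Derivation:
1. enqueue(92): size=1
2. enqueue(85): size=2
3. dequeue(): size=1
4. dequeue(): size=0
5. enqueue(36): size=1
6. enqueue(66): size=2
7. enqueue(12): size=3
8. enqueue(72): size=4
9. enqueue(53): size=5
10. enqueue(45): size=6
11. enqueue(31): size=6=cap → OVERFLOW (fail)
12. enqueue(37): size=6=cap → OVERFLOW (fail)
13. enqueue(37): size=6=cap → OVERFLOW (fail)
14. enqueue(77): size=6=cap → OVERFLOW (fail)
15. enqueue(29): size=6=cap → OVERFLOW (fail)
16. enqueue(26): size=6=cap → OVERFLOW (fail)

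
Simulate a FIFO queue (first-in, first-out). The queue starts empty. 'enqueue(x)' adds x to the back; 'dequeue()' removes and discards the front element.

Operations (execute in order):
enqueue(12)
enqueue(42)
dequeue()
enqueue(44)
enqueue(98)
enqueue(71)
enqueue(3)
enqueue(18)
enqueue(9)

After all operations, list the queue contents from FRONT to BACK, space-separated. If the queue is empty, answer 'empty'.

Answer: 42 44 98 71 3 18 9

Derivation:
enqueue(12): [12]
enqueue(42): [12, 42]
dequeue(): [42]
enqueue(44): [42, 44]
enqueue(98): [42, 44, 98]
enqueue(71): [42, 44, 98, 71]
enqueue(3): [42, 44, 98, 71, 3]
enqueue(18): [42, 44, 98, 71, 3, 18]
enqueue(9): [42, 44, 98, 71, 3, 18, 9]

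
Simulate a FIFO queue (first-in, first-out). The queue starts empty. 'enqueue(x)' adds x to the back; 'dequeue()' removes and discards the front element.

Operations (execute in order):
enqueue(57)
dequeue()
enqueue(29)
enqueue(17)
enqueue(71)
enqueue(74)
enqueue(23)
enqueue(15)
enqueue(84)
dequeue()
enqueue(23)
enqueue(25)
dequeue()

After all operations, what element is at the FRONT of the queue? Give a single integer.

enqueue(57): queue = [57]
dequeue(): queue = []
enqueue(29): queue = [29]
enqueue(17): queue = [29, 17]
enqueue(71): queue = [29, 17, 71]
enqueue(74): queue = [29, 17, 71, 74]
enqueue(23): queue = [29, 17, 71, 74, 23]
enqueue(15): queue = [29, 17, 71, 74, 23, 15]
enqueue(84): queue = [29, 17, 71, 74, 23, 15, 84]
dequeue(): queue = [17, 71, 74, 23, 15, 84]
enqueue(23): queue = [17, 71, 74, 23, 15, 84, 23]
enqueue(25): queue = [17, 71, 74, 23, 15, 84, 23, 25]
dequeue(): queue = [71, 74, 23, 15, 84, 23, 25]

Answer: 71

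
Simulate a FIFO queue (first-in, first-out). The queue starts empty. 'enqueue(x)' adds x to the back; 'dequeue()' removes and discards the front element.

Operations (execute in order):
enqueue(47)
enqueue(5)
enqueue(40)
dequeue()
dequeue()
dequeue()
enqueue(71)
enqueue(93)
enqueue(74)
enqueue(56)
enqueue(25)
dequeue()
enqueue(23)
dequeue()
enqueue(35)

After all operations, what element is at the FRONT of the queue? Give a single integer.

Answer: 74

Derivation:
enqueue(47): queue = [47]
enqueue(5): queue = [47, 5]
enqueue(40): queue = [47, 5, 40]
dequeue(): queue = [5, 40]
dequeue(): queue = [40]
dequeue(): queue = []
enqueue(71): queue = [71]
enqueue(93): queue = [71, 93]
enqueue(74): queue = [71, 93, 74]
enqueue(56): queue = [71, 93, 74, 56]
enqueue(25): queue = [71, 93, 74, 56, 25]
dequeue(): queue = [93, 74, 56, 25]
enqueue(23): queue = [93, 74, 56, 25, 23]
dequeue(): queue = [74, 56, 25, 23]
enqueue(35): queue = [74, 56, 25, 23, 35]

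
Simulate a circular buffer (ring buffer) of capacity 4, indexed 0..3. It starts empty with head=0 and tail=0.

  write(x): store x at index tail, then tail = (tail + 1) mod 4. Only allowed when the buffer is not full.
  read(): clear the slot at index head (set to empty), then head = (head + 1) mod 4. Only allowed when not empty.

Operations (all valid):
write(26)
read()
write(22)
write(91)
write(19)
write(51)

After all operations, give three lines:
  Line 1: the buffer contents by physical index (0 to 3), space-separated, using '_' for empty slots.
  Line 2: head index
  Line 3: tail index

write(26): buf=[26 _ _ _], head=0, tail=1, size=1
read(): buf=[_ _ _ _], head=1, tail=1, size=0
write(22): buf=[_ 22 _ _], head=1, tail=2, size=1
write(91): buf=[_ 22 91 _], head=1, tail=3, size=2
write(19): buf=[_ 22 91 19], head=1, tail=0, size=3
write(51): buf=[51 22 91 19], head=1, tail=1, size=4

Answer: 51 22 91 19
1
1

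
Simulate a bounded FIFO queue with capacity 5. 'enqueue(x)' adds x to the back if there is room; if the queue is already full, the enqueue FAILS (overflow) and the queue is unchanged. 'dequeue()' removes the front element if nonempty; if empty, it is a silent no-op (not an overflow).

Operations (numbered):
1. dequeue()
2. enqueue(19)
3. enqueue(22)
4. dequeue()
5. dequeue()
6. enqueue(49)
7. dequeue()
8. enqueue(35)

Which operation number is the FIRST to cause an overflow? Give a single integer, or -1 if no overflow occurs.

Answer: -1

Derivation:
1. dequeue(): empty, no-op, size=0
2. enqueue(19): size=1
3. enqueue(22): size=2
4. dequeue(): size=1
5. dequeue(): size=0
6. enqueue(49): size=1
7. dequeue(): size=0
8. enqueue(35): size=1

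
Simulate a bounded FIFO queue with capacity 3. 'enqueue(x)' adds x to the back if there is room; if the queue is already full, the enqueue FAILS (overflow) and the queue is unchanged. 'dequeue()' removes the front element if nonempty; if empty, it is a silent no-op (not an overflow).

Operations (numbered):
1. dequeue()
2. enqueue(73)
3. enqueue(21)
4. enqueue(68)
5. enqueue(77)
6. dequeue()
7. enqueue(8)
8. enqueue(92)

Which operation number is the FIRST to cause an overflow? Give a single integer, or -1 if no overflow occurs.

Answer: 5

Derivation:
1. dequeue(): empty, no-op, size=0
2. enqueue(73): size=1
3. enqueue(21): size=2
4. enqueue(68): size=3
5. enqueue(77): size=3=cap → OVERFLOW (fail)
6. dequeue(): size=2
7. enqueue(8): size=3
8. enqueue(92): size=3=cap → OVERFLOW (fail)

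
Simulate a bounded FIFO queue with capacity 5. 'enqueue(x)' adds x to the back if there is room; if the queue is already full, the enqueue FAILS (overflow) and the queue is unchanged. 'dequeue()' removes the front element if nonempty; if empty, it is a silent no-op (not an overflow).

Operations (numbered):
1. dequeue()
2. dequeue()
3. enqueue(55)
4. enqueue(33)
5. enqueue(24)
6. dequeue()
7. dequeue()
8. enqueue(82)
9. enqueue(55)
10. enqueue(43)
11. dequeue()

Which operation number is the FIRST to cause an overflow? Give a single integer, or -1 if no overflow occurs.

1. dequeue(): empty, no-op, size=0
2. dequeue(): empty, no-op, size=0
3. enqueue(55): size=1
4. enqueue(33): size=2
5. enqueue(24): size=3
6. dequeue(): size=2
7. dequeue(): size=1
8. enqueue(82): size=2
9. enqueue(55): size=3
10. enqueue(43): size=4
11. dequeue(): size=3

Answer: -1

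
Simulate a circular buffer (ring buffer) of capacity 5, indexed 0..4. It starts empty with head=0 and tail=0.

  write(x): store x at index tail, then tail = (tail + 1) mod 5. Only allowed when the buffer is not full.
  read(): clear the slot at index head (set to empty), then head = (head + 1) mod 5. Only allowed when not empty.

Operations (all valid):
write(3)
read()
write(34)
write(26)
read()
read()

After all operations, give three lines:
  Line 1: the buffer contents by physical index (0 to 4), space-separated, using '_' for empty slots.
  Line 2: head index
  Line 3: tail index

write(3): buf=[3 _ _ _ _], head=0, tail=1, size=1
read(): buf=[_ _ _ _ _], head=1, tail=1, size=0
write(34): buf=[_ 34 _ _ _], head=1, tail=2, size=1
write(26): buf=[_ 34 26 _ _], head=1, tail=3, size=2
read(): buf=[_ _ 26 _ _], head=2, tail=3, size=1
read(): buf=[_ _ _ _ _], head=3, tail=3, size=0

Answer: _ _ _ _ _
3
3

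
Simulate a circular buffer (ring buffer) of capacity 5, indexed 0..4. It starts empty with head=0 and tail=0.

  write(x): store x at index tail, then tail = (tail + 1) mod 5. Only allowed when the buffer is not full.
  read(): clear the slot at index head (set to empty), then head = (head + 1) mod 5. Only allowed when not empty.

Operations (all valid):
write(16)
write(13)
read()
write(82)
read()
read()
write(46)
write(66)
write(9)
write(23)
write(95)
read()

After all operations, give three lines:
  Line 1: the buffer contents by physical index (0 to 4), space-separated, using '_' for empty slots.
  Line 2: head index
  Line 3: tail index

Answer: 9 23 95 _ 66
4
3

Derivation:
write(16): buf=[16 _ _ _ _], head=0, tail=1, size=1
write(13): buf=[16 13 _ _ _], head=0, tail=2, size=2
read(): buf=[_ 13 _ _ _], head=1, tail=2, size=1
write(82): buf=[_ 13 82 _ _], head=1, tail=3, size=2
read(): buf=[_ _ 82 _ _], head=2, tail=3, size=1
read(): buf=[_ _ _ _ _], head=3, tail=3, size=0
write(46): buf=[_ _ _ 46 _], head=3, tail=4, size=1
write(66): buf=[_ _ _ 46 66], head=3, tail=0, size=2
write(9): buf=[9 _ _ 46 66], head=3, tail=1, size=3
write(23): buf=[9 23 _ 46 66], head=3, tail=2, size=4
write(95): buf=[9 23 95 46 66], head=3, tail=3, size=5
read(): buf=[9 23 95 _ 66], head=4, tail=3, size=4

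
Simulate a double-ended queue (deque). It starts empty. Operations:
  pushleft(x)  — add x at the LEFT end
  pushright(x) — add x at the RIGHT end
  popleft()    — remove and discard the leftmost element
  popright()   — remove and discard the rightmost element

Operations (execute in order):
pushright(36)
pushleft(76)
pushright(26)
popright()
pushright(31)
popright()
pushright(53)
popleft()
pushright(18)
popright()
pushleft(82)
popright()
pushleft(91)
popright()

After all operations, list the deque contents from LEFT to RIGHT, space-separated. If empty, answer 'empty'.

pushright(36): [36]
pushleft(76): [76, 36]
pushright(26): [76, 36, 26]
popright(): [76, 36]
pushright(31): [76, 36, 31]
popright(): [76, 36]
pushright(53): [76, 36, 53]
popleft(): [36, 53]
pushright(18): [36, 53, 18]
popright(): [36, 53]
pushleft(82): [82, 36, 53]
popright(): [82, 36]
pushleft(91): [91, 82, 36]
popright(): [91, 82]

Answer: 91 82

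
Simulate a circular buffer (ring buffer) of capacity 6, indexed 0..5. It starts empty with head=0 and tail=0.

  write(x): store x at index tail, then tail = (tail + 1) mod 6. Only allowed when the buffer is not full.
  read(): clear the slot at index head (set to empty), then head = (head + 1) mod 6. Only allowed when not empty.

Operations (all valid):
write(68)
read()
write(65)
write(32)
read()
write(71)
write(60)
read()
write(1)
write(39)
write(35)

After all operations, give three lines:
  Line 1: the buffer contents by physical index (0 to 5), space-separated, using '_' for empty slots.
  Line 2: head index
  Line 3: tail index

write(68): buf=[68 _ _ _ _ _], head=0, tail=1, size=1
read(): buf=[_ _ _ _ _ _], head=1, tail=1, size=0
write(65): buf=[_ 65 _ _ _ _], head=1, tail=2, size=1
write(32): buf=[_ 65 32 _ _ _], head=1, tail=3, size=2
read(): buf=[_ _ 32 _ _ _], head=2, tail=3, size=1
write(71): buf=[_ _ 32 71 _ _], head=2, tail=4, size=2
write(60): buf=[_ _ 32 71 60 _], head=2, tail=5, size=3
read(): buf=[_ _ _ 71 60 _], head=3, tail=5, size=2
write(1): buf=[_ _ _ 71 60 1], head=3, tail=0, size=3
write(39): buf=[39 _ _ 71 60 1], head=3, tail=1, size=4
write(35): buf=[39 35 _ 71 60 1], head=3, tail=2, size=5

Answer: 39 35 _ 71 60 1
3
2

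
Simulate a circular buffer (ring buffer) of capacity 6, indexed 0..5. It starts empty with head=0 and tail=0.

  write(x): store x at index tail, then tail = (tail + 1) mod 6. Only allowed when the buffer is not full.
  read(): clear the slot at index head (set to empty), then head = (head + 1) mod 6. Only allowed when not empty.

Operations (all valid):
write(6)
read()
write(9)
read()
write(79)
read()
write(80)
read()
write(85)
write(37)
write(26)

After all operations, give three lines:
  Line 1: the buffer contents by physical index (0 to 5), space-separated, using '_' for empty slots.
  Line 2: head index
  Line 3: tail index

Answer: 26 _ _ _ 85 37
4
1

Derivation:
write(6): buf=[6 _ _ _ _ _], head=0, tail=1, size=1
read(): buf=[_ _ _ _ _ _], head=1, tail=1, size=0
write(9): buf=[_ 9 _ _ _ _], head=1, tail=2, size=1
read(): buf=[_ _ _ _ _ _], head=2, tail=2, size=0
write(79): buf=[_ _ 79 _ _ _], head=2, tail=3, size=1
read(): buf=[_ _ _ _ _ _], head=3, tail=3, size=0
write(80): buf=[_ _ _ 80 _ _], head=3, tail=4, size=1
read(): buf=[_ _ _ _ _ _], head=4, tail=4, size=0
write(85): buf=[_ _ _ _ 85 _], head=4, tail=5, size=1
write(37): buf=[_ _ _ _ 85 37], head=4, tail=0, size=2
write(26): buf=[26 _ _ _ 85 37], head=4, tail=1, size=3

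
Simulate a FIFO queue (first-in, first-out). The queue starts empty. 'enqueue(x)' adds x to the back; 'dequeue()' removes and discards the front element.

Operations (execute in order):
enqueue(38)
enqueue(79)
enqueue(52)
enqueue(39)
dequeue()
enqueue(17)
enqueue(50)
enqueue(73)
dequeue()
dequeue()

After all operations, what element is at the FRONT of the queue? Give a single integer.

Answer: 39

Derivation:
enqueue(38): queue = [38]
enqueue(79): queue = [38, 79]
enqueue(52): queue = [38, 79, 52]
enqueue(39): queue = [38, 79, 52, 39]
dequeue(): queue = [79, 52, 39]
enqueue(17): queue = [79, 52, 39, 17]
enqueue(50): queue = [79, 52, 39, 17, 50]
enqueue(73): queue = [79, 52, 39, 17, 50, 73]
dequeue(): queue = [52, 39, 17, 50, 73]
dequeue(): queue = [39, 17, 50, 73]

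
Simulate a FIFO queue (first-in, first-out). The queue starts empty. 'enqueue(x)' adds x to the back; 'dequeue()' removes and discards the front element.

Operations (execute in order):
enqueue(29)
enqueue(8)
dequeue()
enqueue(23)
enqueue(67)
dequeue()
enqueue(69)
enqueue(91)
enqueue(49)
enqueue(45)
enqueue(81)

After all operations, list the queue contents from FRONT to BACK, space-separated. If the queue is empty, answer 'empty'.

enqueue(29): [29]
enqueue(8): [29, 8]
dequeue(): [8]
enqueue(23): [8, 23]
enqueue(67): [8, 23, 67]
dequeue(): [23, 67]
enqueue(69): [23, 67, 69]
enqueue(91): [23, 67, 69, 91]
enqueue(49): [23, 67, 69, 91, 49]
enqueue(45): [23, 67, 69, 91, 49, 45]
enqueue(81): [23, 67, 69, 91, 49, 45, 81]

Answer: 23 67 69 91 49 45 81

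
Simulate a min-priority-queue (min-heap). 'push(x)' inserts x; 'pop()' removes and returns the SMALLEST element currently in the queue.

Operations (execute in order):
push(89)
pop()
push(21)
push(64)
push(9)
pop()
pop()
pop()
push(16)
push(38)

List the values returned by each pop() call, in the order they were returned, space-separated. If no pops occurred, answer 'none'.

push(89): heap contents = [89]
pop() → 89: heap contents = []
push(21): heap contents = [21]
push(64): heap contents = [21, 64]
push(9): heap contents = [9, 21, 64]
pop() → 9: heap contents = [21, 64]
pop() → 21: heap contents = [64]
pop() → 64: heap contents = []
push(16): heap contents = [16]
push(38): heap contents = [16, 38]

Answer: 89 9 21 64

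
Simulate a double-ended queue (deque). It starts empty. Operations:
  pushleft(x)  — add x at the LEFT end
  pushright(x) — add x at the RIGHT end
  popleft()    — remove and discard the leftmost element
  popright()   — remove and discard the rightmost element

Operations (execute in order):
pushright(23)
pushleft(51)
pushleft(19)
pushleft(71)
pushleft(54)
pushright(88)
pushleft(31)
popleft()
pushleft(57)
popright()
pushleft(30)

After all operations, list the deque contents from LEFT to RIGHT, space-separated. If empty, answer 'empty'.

Answer: 30 57 54 71 19 51 23

Derivation:
pushright(23): [23]
pushleft(51): [51, 23]
pushleft(19): [19, 51, 23]
pushleft(71): [71, 19, 51, 23]
pushleft(54): [54, 71, 19, 51, 23]
pushright(88): [54, 71, 19, 51, 23, 88]
pushleft(31): [31, 54, 71, 19, 51, 23, 88]
popleft(): [54, 71, 19, 51, 23, 88]
pushleft(57): [57, 54, 71, 19, 51, 23, 88]
popright(): [57, 54, 71, 19, 51, 23]
pushleft(30): [30, 57, 54, 71, 19, 51, 23]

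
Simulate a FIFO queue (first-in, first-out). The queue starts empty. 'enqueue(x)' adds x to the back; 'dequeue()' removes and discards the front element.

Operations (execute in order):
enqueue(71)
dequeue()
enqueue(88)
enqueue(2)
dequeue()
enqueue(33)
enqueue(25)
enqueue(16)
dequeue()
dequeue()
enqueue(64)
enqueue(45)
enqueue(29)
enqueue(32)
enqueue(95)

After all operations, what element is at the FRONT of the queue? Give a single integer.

enqueue(71): queue = [71]
dequeue(): queue = []
enqueue(88): queue = [88]
enqueue(2): queue = [88, 2]
dequeue(): queue = [2]
enqueue(33): queue = [2, 33]
enqueue(25): queue = [2, 33, 25]
enqueue(16): queue = [2, 33, 25, 16]
dequeue(): queue = [33, 25, 16]
dequeue(): queue = [25, 16]
enqueue(64): queue = [25, 16, 64]
enqueue(45): queue = [25, 16, 64, 45]
enqueue(29): queue = [25, 16, 64, 45, 29]
enqueue(32): queue = [25, 16, 64, 45, 29, 32]
enqueue(95): queue = [25, 16, 64, 45, 29, 32, 95]

Answer: 25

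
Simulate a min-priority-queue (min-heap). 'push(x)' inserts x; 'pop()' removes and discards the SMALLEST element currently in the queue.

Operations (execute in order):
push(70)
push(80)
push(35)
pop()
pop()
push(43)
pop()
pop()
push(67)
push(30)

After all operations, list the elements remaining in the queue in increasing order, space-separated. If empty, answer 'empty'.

Answer: 30 67

Derivation:
push(70): heap contents = [70]
push(80): heap contents = [70, 80]
push(35): heap contents = [35, 70, 80]
pop() → 35: heap contents = [70, 80]
pop() → 70: heap contents = [80]
push(43): heap contents = [43, 80]
pop() → 43: heap contents = [80]
pop() → 80: heap contents = []
push(67): heap contents = [67]
push(30): heap contents = [30, 67]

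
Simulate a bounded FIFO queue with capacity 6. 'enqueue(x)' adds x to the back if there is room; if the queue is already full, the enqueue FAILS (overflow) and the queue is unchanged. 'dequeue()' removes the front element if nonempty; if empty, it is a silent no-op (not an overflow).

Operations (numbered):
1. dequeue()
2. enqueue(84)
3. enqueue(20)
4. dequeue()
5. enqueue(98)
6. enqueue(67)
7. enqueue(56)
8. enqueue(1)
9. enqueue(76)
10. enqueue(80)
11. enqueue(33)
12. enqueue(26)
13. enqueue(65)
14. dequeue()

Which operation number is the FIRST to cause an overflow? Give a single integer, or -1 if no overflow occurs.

Answer: 10

Derivation:
1. dequeue(): empty, no-op, size=0
2. enqueue(84): size=1
3. enqueue(20): size=2
4. dequeue(): size=1
5. enqueue(98): size=2
6. enqueue(67): size=3
7. enqueue(56): size=4
8. enqueue(1): size=5
9. enqueue(76): size=6
10. enqueue(80): size=6=cap → OVERFLOW (fail)
11. enqueue(33): size=6=cap → OVERFLOW (fail)
12. enqueue(26): size=6=cap → OVERFLOW (fail)
13. enqueue(65): size=6=cap → OVERFLOW (fail)
14. dequeue(): size=5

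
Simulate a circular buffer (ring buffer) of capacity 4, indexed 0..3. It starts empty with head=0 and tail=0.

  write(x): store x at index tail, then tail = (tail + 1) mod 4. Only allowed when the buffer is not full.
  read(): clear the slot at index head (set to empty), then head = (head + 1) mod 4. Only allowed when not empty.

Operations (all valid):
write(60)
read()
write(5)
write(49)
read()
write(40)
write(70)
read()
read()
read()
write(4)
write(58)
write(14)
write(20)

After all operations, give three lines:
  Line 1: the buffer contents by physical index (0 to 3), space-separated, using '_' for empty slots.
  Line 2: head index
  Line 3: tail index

Answer: 20 4 58 14
1
1

Derivation:
write(60): buf=[60 _ _ _], head=0, tail=1, size=1
read(): buf=[_ _ _ _], head=1, tail=1, size=0
write(5): buf=[_ 5 _ _], head=1, tail=2, size=1
write(49): buf=[_ 5 49 _], head=1, tail=3, size=2
read(): buf=[_ _ 49 _], head=2, tail=3, size=1
write(40): buf=[_ _ 49 40], head=2, tail=0, size=2
write(70): buf=[70 _ 49 40], head=2, tail=1, size=3
read(): buf=[70 _ _ 40], head=3, tail=1, size=2
read(): buf=[70 _ _ _], head=0, tail=1, size=1
read(): buf=[_ _ _ _], head=1, tail=1, size=0
write(4): buf=[_ 4 _ _], head=1, tail=2, size=1
write(58): buf=[_ 4 58 _], head=1, tail=3, size=2
write(14): buf=[_ 4 58 14], head=1, tail=0, size=3
write(20): buf=[20 4 58 14], head=1, tail=1, size=4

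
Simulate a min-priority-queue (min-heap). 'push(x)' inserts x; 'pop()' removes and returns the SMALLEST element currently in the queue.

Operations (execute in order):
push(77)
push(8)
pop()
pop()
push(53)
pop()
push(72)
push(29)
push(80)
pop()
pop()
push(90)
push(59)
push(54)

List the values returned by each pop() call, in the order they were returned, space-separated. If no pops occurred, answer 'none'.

Answer: 8 77 53 29 72

Derivation:
push(77): heap contents = [77]
push(8): heap contents = [8, 77]
pop() → 8: heap contents = [77]
pop() → 77: heap contents = []
push(53): heap contents = [53]
pop() → 53: heap contents = []
push(72): heap contents = [72]
push(29): heap contents = [29, 72]
push(80): heap contents = [29, 72, 80]
pop() → 29: heap contents = [72, 80]
pop() → 72: heap contents = [80]
push(90): heap contents = [80, 90]
push(59): heap contents = [59, 80, 90]
push(54): heap contents = [54, 59, 80, 90]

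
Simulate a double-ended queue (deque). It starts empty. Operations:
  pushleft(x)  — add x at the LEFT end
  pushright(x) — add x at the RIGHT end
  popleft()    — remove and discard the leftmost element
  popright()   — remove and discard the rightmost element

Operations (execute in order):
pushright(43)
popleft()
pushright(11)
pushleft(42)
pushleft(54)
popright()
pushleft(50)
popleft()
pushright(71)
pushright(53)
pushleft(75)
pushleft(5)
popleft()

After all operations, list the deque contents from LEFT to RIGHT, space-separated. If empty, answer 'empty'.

Answer: 75 54 42 71 53

Derivation:
pushright(43): [43]
popleft(): []
pushright(11): [11]
pushleft(42): [42, 11]
pushleft(54): [54, 42, 11]
popright(): [54, 42]
pushleft(50): [50, 54, 42]
popleft(): [54, 42]
pushright(71): [54, 42, 71]
pushright(53): [54, 42, 71, 53]
pushleft(75): [75, 54, 42, 71, 53]
pushleft(5): [5, 75, 54, 42, 71, 53]
popleft(): [75, 54, 42, 71, 53]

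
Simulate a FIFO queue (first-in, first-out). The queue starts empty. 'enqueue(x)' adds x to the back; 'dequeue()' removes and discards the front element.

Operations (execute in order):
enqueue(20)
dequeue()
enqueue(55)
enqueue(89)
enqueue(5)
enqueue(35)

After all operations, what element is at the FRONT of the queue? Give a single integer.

Answer: 55

Derivation:
enqueue(20): queue = [20]
dequeue(): queue = []
enqueue(55): queue = [55]
enqueue(89): queue = [55, 89]
enqueue(5): queue = [55, 89, 5]
enqueue(35): queue = [55, 89, 5, 35]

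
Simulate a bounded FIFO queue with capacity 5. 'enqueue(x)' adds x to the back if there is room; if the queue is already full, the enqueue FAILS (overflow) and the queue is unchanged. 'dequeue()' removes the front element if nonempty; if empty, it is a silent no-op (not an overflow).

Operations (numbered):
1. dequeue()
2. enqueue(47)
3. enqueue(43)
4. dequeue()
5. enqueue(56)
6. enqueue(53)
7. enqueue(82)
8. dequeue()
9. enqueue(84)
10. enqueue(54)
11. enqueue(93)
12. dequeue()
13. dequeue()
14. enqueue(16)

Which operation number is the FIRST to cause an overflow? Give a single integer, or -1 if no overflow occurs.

1. dequeue(): empty, no-op, size=0
2. enqueue(47): size=1
3. enqueue(43): size=2
4. dequeue(): size=1
5. enqueue(56): size=2
6. enqueue(53): size=3
7. enqueue(82): size=4
8. dequeue(): size=3
9. enqueue(84): size=4
10. enqueue(54): size=5
11. enqueue(93): size=5=cap → OVERFLOW (fail)
12. dequeue(): size=4
13. dequeue(): size=3
14. enqueue(16): size=4

Answer: 11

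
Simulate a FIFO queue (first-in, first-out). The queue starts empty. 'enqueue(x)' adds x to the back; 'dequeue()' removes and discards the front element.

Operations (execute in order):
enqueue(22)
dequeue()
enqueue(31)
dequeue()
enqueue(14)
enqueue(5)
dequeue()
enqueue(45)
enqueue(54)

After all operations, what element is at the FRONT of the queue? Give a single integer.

enqueue(22): queue = [22]
dequeue(): queue = []
enqueue(31): queue = [31]
dequeue(): queue = []
enqueue(14): queue = [14]
enqueue(5): queue = [14, 5]
dequeue(): queue = [5]
enqueue(45): queue = [5, 45]
enqueue(54): queue = [5, 45, 54]

Answer: 5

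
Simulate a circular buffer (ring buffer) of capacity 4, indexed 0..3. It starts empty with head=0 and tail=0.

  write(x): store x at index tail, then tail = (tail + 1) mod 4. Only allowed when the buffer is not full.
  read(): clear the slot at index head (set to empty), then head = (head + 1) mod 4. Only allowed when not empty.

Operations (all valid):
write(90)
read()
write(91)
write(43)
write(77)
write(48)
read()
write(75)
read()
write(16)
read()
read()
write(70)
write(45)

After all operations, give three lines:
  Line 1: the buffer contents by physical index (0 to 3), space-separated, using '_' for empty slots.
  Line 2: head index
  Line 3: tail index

write(90): buf=[90 _ _ _], head=0, tail=1, size=1
read(): buf=[_ _ _ _], head=1, tail=1, size=0
write(91): buf=[_ 91 _ _], head=1, tail=2, size=1
write(43): buf=[_ 91 43 _], head=1, tail=3, size=2
write(77): buf=[_ 91 43 77], head=1, tail=0, size=3
write(48): buf=[48 91 43 77], head=1, tail=1, size=4
read(): buf=[48 _ 43 77], head=2, tail=1, size=3
write(75): buf=[48 75 43 77], head=2, tail=2, size=4
read(): buf=[48 75 _ 77], head=3, tail=2, size=3
write(16): buf=[48 75 16 77], head=3, tail=3, size=4
read(): buf=[48 75 16 _], head=0, tail=3, size=3
read(): buf=[_ 75 16 _], head=1, tail=3, size=2
write(70): buf=[_ 75 16 70], head=1, tail=0, size=3
write(45): buf=[45 75 16 70], head=1, tail=1, size=4

Answer: 45 75 16 70
1
1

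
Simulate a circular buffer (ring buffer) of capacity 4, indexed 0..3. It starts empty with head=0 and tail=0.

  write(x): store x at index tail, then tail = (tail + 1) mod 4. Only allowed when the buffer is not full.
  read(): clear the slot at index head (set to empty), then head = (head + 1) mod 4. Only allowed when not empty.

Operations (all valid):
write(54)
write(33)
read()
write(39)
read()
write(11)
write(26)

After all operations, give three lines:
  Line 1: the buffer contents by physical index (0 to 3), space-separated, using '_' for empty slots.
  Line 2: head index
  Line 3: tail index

Answer: 26 _ 39 11
2
1

Derivation:
write(54): buf=[54 _ _ _], head=0, tail=1, size=1
write(33): buf=[54 33 _ _], head=0, tail=2, size=2
read(): buf=[_ 33 _ _], head=1, tail=2, size=1
write(39): buf=[_ 33 39 _], head=1, tail=3, size=2
read(): buf=[_ _ 39 _], head=2, tail=3, size=1
write(11): buf=[_ _ 39 11], head=2, tail=0, size=2
write(26): buf=[26 _ 39 11], head=2, tail=1, size=3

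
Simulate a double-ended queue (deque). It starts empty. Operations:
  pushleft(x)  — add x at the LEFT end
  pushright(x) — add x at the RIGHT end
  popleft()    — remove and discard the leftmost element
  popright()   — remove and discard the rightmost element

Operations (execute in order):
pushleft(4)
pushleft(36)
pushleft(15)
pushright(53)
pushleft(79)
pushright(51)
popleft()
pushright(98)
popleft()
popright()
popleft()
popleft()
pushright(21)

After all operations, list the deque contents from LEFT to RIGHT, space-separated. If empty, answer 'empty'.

Answer: 53 51 21

Derivation:
pushleft(4): [4]
pushleft(36): [36, 4]
pushleft(15): [15, 36, 4]
pushright(53): [15, 36, 4, 53]
pushleft(79): [79, 15, 36, 4, 53]
pushright(51): [79, 15, 36, 4, 53, 51]
popleft(): [15, 36, 4, 53, 51]
pushright(98): [15, 36, 4, 53, 51, 98]
popleft(): [36, 4, 53, 51, 98]
popright(): [36, 4, 53, 51]
popleft(): [4, 53, 51]
popleft(): [53, 51]
pushright(21): [53, 51, 21]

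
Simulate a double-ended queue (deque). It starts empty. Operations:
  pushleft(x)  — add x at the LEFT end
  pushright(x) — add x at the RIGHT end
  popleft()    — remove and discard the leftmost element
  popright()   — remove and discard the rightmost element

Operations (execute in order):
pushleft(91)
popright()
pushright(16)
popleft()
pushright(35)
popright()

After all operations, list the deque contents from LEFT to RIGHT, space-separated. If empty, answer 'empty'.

pushleft(91): [91]
popright(): []
pushright(16): [16]
popleft(): []
pushright(35): [35]
popright(): []

Answer: empty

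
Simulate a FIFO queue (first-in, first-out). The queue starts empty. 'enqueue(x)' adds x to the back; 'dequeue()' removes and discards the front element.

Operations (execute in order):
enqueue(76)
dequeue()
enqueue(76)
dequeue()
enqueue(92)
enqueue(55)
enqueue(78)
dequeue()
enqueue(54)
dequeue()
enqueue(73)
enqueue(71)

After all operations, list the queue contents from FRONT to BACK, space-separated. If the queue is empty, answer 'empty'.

Answer: 78 54 73 71

Derivation:
enqueue(76): [76]
dequeue(): []
enqueue(76): [76]
dequeue(): []
enqueue(92): [92]
enqueue(55): [92, 55]
enqueue(78): [92, 55, 78]
dequeue(): [55, 78]
enqueue(54): [55, 78, 54]
dequeue(): [78, 54]
enqueue(73): [78, 54, 73]
enqueue(71): [78, 54, 73, 71]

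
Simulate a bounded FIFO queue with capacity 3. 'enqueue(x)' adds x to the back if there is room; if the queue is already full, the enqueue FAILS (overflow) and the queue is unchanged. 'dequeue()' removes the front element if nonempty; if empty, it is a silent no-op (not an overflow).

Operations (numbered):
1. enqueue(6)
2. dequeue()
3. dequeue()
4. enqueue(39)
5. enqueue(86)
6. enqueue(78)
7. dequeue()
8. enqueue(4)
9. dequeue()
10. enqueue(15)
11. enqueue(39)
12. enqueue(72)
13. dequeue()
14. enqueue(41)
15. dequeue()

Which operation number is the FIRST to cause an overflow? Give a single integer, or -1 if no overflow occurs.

Answer: 11

Derivation:
1. enqueue(6): size=1
2. dequeue(): size=0
3. dequeue(): empty, no-op, size=0
4. enqueue(39): size=1
5. enqueue(86): size=2
6. enqueue(78): size=3
7. dequeue(): size=2
8. enqueue(4): size=3
9. dequeue(): size=2
10. enqueue(15): size=3
11. enqueue(39): size=3=cap → OVERFLOW (fail)
12. enqueue(72): size=3=cap → OVERFLOW (fail)
13. dequeue(): size=2
14. enqueue(41): size=3
15. dequeue(): size=2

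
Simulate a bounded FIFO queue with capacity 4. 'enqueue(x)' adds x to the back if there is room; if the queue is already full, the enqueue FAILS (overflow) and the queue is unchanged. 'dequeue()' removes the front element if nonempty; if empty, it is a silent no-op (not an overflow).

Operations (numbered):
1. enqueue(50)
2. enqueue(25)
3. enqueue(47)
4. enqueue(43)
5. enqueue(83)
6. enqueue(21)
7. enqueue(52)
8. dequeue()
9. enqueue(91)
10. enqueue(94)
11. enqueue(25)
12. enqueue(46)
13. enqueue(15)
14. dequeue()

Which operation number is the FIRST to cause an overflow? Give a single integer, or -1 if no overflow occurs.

Answer: 5

Derivation:
1. enqueue(50): size=1
2. enqueue(25): size=2
3. enqueue(47): size=3
4. enqueue(43): size=4
5. enqueue(83): size=4=cap → OVERFLOW (fail)
6. enqueue(21): size=4=cap → OVERFLOW (fail)
7. enqueue(52): size=4=cap → OVERFLOW (fail)
8. dequeue(): size=3
9. enqueue(91): size=4
10. enqueue(94): size=4=cap → OVERFLOW (fail)
11. enqueue(25): size=4=cap → OVERFLOW (fail)
12. enqueue(46): size=4=cap → OVERFLOW (fail)
13. enqueue(15): size=4=cap → OVERFLOW (fail)
14. dequeue(): size=3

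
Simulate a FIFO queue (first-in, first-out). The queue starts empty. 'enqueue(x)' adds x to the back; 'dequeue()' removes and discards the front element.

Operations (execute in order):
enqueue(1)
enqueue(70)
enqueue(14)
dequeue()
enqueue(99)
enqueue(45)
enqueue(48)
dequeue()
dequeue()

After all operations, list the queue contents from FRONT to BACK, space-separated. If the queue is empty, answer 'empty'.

enqueue(1): [1]
enqueue(70): [1, 70]
enqueue(14): [1, 70, 14]
dequeue(): [70, 14]
enqueue(99): [70, 14, 99]
enqueue(45): [70, 14, 99, 45]
enqueue(48): [70, 14, 99, 45, 48]
dequeue(): [14, 99, 45, 48]
dequeue(): [99, 45, 48]

Answer: 99 45 48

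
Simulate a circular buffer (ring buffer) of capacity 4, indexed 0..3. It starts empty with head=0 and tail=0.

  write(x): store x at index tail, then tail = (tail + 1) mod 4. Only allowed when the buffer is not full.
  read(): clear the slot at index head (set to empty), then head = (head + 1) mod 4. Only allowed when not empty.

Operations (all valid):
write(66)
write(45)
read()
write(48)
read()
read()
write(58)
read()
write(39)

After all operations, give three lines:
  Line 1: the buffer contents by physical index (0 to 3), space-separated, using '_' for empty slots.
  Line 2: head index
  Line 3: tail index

write(66): buf=[66 _ _ _], head=0, tail=1, size=1
write(45): buf=[66 45 _ _], head=0, tail=2, size=2
read(): buf=[_ 45 _ _], head=1, tail=2, size=1
write(48): buf=[_ 45 48 _], head=1, tail=3, size=2
read(): buf=[_ _ 48 _], head=2, tail=3, size=1
read(): buf=[_ _ _ _], head=3, tail=3, size=0
write(58): buf=[_ _ _ 58], head=3, tail=0, size=1
read(): buf=[_ _ _ _], head=0, tail=0, size=0
write(39): buf=[39 _ _ _], head=0, tail=1, size=1

Answer: 39 _ _ _
0
1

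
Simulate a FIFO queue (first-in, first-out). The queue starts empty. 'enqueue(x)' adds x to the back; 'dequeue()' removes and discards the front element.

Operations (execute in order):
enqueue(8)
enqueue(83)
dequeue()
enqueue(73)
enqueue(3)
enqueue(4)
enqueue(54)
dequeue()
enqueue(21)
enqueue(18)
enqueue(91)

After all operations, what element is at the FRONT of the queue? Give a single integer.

enqueue(8): queue = [8]
enqueue(83): queue = [8, 83]
dequeue(): queue = [83]
enqueue(73): queue = [83, 73]
enqueue(3): queue = [83, 73, 3]
enqueue(4): queue = [83, 73, 3, 4]
enqueue(54): queue = [83, 73, 3, 4, 54]
dequeue(): queue = [73, 3, 4, 54]
enqueue(21): queue = [73, 3, 4, 54, 21]
enqueue(18): queue = [73, 3, 4, 54, 21, 18]
enqueue(91): queue = [73, 3, 4, 54, 21, 18, 91]

Answer: 73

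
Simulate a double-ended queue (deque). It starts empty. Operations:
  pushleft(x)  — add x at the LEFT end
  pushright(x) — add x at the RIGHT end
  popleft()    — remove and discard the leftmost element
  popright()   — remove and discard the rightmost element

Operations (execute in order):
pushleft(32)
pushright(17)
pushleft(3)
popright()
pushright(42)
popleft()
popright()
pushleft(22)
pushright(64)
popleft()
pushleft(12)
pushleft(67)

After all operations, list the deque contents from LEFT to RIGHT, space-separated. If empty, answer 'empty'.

Answer: 67 12 32 64

Derivation:
pushleft(32): [32]
pushright(17): [32, 17]
pushleft(3): [3, 32, 17]
popright(): [3, 32]
pushright(42): [3, 32, 42]
popleft(): [32, 42]
popright(): [32]
pushleft(22): [22, 32]
pushright(64): [22, 32, 64]
popleft(): [32, 64]
pushleft(12): [12, 32, 64]
pushleft(67): [67, 12, 32, 64]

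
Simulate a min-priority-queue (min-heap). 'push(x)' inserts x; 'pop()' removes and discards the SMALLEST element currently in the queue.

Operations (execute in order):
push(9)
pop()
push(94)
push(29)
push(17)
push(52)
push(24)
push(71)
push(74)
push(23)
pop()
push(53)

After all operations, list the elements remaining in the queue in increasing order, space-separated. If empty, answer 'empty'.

Answer: 23 24 29 52 53 71 74 94

Derivation:
push(9): heap contents = [9]
pop() → 9: heap contents = []
push(94): heap contents = [94]
push(29): heap contents = [29, 94]
push(17): heap contents = [17, 29, 94]
push(52): heap contents = [17, 29, 52, 94]
push(24): heap contents = [17, 24, 29, 52, 94]
push(71): heap contents = [17, 24, 29, 52, 71, 94]
push(74): heap contents = [17, 24, 29, 52, 71, 74, 94]
push(23): heap contents = [17, 23, 24, 29, 52, 71, 74, 94]
pop() → 17: heap contents = [23, 24, 29, 52, 71, 74, 94]
push(53): heap contents = [23, 24, 29, 52, 53, 71, 74, 94]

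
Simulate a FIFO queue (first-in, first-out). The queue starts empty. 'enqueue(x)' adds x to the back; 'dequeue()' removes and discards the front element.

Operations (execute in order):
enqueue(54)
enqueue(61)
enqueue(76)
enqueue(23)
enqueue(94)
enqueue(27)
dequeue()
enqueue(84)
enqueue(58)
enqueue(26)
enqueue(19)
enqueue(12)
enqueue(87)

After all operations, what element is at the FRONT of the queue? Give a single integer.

Answer: 61

Derivation:
enqueue(54): queue = [54]
enqueue(61): queue = [54, 61]
enqueue(76): queue = [54, 61, 76]
enqueue(23): queue = [54, 61, 76, 23]
enqueue(94): queue = [54, 61, 76, 23, 94]
enqueue(27): queue = [54, 61, 76, 23, 94, 27]
dequeue(): queue = [61, 76, 23, 94, 27]
enqueue(84): queue = [61, 76, 23, 94, 27, 84]
enqueue(58): queue = [61, 76, 23, 94, 27, 84, 58]
enqueue(26): queue = [61, 76, 23, 94, 27, 84, 58, 26]
enqueue(19): queue = [61, 76, 23, 94, 27, 84, 58, 26, 19]
enqueue(12): queue = [61, 76, 23, 94, 27, 84, 58, 26, 19, 12]
enqueue(87): queue = [61, 76, 23, 94, 27, 84, 58, 26, 19, 12, 87]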